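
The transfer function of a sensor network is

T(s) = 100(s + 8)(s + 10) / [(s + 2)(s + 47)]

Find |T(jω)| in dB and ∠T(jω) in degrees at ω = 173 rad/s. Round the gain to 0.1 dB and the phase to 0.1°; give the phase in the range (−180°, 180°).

At s = jω = j173:
zero (s+8): 8 + j173 → |·| = √(8²+173²) = √29993 ≈ 173.18, ∠ = arctan(173/8) ≈ 87.35°
zero (s+10): 10 + j173 → |·| = √(10²+173²) = √30029 ≈ 173.29, ∠ = arctan(173/10) ≈ 86.69°
pole (s+2): 2 + j173 → |·| = √(2²+173²) = √29933 ≈ 173.01, ∠ = arctan(173/2) ≈ 89.34°
pole (s+47): 47 + j173 → |·| = √(47²+173²) = √32138 ≈ 179.27, ∠ = arctan(173/47) ≈ 74.80°
|T| = 100 · 30010 / 31016 ≈ 96.757
Gain = 20 log₁₀(96.757) ≈ 39.71 dB
∠T = 174.04° − 164.14° = 9.90°

39.7 dB, 9.9°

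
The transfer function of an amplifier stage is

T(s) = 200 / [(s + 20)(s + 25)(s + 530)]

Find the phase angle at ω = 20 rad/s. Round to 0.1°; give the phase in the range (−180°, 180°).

-85.8°

At s = jω = j20:
pole (s+20): 20 + j20 → |·| = √(20²+20²) = √800 ≈ 28.284, ∠ = arctan(20/20) ≈ 45.00°
pole (s+25): 25 + j20 → |·| = √(25²+20²) = √1025 ≈ 32.016, ∠ = arctan(20/25) ≈ 38.66°
pole (s+530): 530 + j20 → |·| = √(530²+20²) = √281300 ≈ 530.38, ∠ = arctan(20/530) ≈ 2.16°
∠T = 0.00° − 85.82° = -85.82°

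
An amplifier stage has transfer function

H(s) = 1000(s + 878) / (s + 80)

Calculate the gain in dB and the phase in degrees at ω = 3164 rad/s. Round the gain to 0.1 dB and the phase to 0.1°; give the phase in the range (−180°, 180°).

At s = jω = j3164:
zero (s+878): 878 + j3164 → |·| = √(878²+3164²) = √10781780 ≈ 3283.6, ∠ = arctan(3164/878) ≈ 74.49°
pole (s+80): 80 + j3164 → |·| = √(80²+3164²) = √10017296 ≈ 3165, ∠ = arctan(3164/80) ≈ 88.55°
|H| = 1000 · 3283.6 / 3165 ≈ 1037.5
Gain = 20 log₁₀(1037.5) ≈ 60.32 dB
∠H = 74.49° − 88.55° = -14.06°

60.3 dB, -14.1°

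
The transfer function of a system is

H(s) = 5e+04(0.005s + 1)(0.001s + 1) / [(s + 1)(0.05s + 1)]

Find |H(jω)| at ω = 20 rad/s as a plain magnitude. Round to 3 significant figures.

At ω = 20 rad/s:
zero (1 + j20·0.005) = 1 + j0.1 → |·| ≈ 1.005, ∠ ≈ 5.71°
zero (1 + j20·0.001) = 1 + j0.02 → |·| ≈ 1.0002, ∠ ≈ 1.15°
pole (1 + j20·1) = 1 + j20 → |·| ≈ 20.025, ∠ ≈ 87.14°
pole (1 + j20·0.05) = 1 + j1 → |·| ≈ 1.4142, ∠ ≈ 45.00°
|H| = 5e+04 · 1.005 · 1.0002 / (20.025 · 1.4142) ≈ 1774.8

1.77e+03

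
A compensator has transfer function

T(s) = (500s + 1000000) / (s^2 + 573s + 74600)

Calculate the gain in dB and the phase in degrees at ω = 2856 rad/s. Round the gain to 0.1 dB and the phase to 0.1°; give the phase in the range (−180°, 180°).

-13.5 dB, -113.6°

Substitute s = j2856:
Numerator: 500(j2856) + 1000000 = 1000000 + j1428000
Denominator: (j2856)^2 + 573(j2856) + 74600 = -8082136 + j1636488
|N| = √(1000000² + 1428000²) ≈ 1.7433e+06, ∠N ≈ 55.00°
|D| = √(8082136² + 1636488²) ≈ 8.2462e+06, ∠D ≈ 168.55°
|T| = 1.7433e+06 / 8.2462e+06 ≈ 0.21141
Gain = 20 log₁₀(0.21141) ≈ -13.50 dB
∠T = 55.00° − 168.55° = -113.55°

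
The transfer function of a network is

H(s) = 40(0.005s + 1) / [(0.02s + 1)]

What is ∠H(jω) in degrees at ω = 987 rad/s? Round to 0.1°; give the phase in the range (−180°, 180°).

-8.6°

At ω = 987 rad/s:
zero (1 + j987·0.005) = 1 + j4.935 → |·| ≈ 5.0353, ∠ ≈ 78.55°
pole (1 + j987·0.02) = 1 + j19.74 → |·| ≈ 19.765, ∠ ≈ 87.10°
∠H = (78.55°) − (87.10°) = -8.55°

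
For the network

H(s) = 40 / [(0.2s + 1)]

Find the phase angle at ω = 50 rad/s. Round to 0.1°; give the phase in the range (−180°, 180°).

At ω = 50 rad/s:
pole (1 + j50·0.2) = 1 + j10 → |·| ≈ 10.05, ∠ ≈ 84.29°
∠H = (0°) − (84.29°) = -84.29°

-84.3°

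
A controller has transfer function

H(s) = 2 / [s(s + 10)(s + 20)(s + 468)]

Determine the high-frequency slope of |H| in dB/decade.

-80 dB/decade

Each pole contributes −20 dB/decade at high frequency; each zero contributes +20 dB/decade.
Net: 0 zero(s) − 4 pole(s) → -80 dB/decade.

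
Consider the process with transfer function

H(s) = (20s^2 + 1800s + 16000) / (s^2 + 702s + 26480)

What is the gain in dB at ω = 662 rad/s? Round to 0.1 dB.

Substitute s = j662:
Numerator: 20(j662)^2 + 1800(j662) + 16000 = -8748880 + j1191600
Denominator: (j662)^2 + 702(j662) + 26480 = -411764 + j464724
|N| = √(8748880² + 1191600²) ≈ 8.8297e+06, ∠N ≈ 172.24°
|D| = √(411764² + 464724²) ≈ 6.209e+05, ∠D ≈ 131.54°
|H| = 8.8297e+06 / 6.209e+05 ≈ 14.221
Gain = 20 log₁₀(14.221) ≈ 23.06 dB

23.1 dB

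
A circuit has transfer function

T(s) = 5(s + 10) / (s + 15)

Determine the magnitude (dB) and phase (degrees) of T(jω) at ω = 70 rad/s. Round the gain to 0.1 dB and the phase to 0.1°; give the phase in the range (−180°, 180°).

13.9 dB, 4.0°

At s = jω = j70:
zero (s+10): 10 + j70 → |·| = √(10²+70²) = √5000 ≈ 70.711, ∠ = arctan(70/10) ≈ 81.87°
pole (s+15): 15 + j70 → |·| = √(15²+70²) = √5125 ≈ 71.589, ∠ = arctan(70/15) ≈ 77.91°
|T| = 5 · 70.711 / 71.589 ≈ 4.9387
Gain = 20 log₁₀(4.9387) ≈ 13.87 dB
∠T = 81.87° − 77.91° = 3.96°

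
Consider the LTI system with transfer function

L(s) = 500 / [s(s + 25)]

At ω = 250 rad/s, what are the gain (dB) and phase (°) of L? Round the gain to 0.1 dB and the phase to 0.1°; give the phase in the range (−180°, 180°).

At s = jω = j250:
pole (s+25): 25 + j250 → |·| = √(25²+250²) = √63125 ≈ 251.25, ∠ = arctan(250/25) ≈ 84.29°
pole at origin: |s| = 250, ∠ = 90.00° (in denominator)
|L| = 500 / 62812 ≈ 0.0079603
Gain = 20 log₁₀(0.0079603) ≈ -41.98 dB
∠L = 0.00° − 174.29° = -174.29°

-42.0 dB, -174.3°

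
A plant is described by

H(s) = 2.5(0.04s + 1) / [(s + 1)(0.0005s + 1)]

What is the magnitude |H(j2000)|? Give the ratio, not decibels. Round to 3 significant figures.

0.0707

At ω = 2000 rad/s:
zero (1 + j2000·0.04) = 1 + j80 → |·| ≈ 80.006, ∠ ≈ 89.28°
pole (1 + j2000·1) = 1 + j2000 → |·| ≈ 2000, ∠ ≈ 89.97°
pole (1 + j2000·0.0005) = 1 + j1 → |·| ≈ 1.4142, ∠ ≈ 45.00°
|H| = 2.5 · 80.006 / (2000 · 1.4142) ≈ 0.070717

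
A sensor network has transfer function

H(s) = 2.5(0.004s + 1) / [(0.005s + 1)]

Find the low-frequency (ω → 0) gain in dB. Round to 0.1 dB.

H(0) = 2.5 · 1 / 1 = 2.5
20 log₁₀(2.5) ≈ 7.96 dB

8.0 dB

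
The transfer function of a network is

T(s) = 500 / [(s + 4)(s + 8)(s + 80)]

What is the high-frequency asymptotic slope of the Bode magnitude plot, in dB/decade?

-60 dB/decade

Each pole contributes −20 dB/decade at high frequency; each zero contributes +20 dB/decade.
Net: 0 zero(s) − 3 pole(s) → -60 dB/decade.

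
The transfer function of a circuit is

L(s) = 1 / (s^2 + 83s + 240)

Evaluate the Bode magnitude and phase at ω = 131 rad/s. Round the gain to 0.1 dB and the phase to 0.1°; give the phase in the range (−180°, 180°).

Substitute s = j131:
Numerator: 1 = 1 + j0
Denominator: (j131)^2 + 83(j131) + 240 = -16921 + j10873
|N| = √(1² + 0²) ≈ 1, ∠N ≈ 0.00°
|D| = √(16921² + 10873²) ≈ 20113, ∠D ≈ 147.28°
|L| = 1 / 20113 ≈ 4.9719e-05
Gain = 20 log₁₀(4.9719e-05) ≈ -86.07 dB
∠L = 0.00° − 147.28° = -147.28°

-86.1 dB, -147.3°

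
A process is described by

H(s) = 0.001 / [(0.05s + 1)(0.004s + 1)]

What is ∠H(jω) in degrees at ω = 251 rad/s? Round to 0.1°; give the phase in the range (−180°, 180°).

At ω = 251 rad/s:
pole (1 + j251·0.05) = 1 + j12.55 → |·| ≈ 12.59, ∠ ≈ 85.44°
pole (1 + j251·0.004) = 1 + j1.004 → |·| ≈ 1.417, ∠ ≈ 45.11°
∠H = (0°) − (85.44° + 45.11°) = -130.55°

-130.6°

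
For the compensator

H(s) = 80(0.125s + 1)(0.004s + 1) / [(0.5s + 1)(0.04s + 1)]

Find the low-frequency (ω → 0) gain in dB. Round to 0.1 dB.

38.1 dB

H(0) = 80 · 1 / 1 = 80
20 log₁₀(80) ≈ 38.06 dB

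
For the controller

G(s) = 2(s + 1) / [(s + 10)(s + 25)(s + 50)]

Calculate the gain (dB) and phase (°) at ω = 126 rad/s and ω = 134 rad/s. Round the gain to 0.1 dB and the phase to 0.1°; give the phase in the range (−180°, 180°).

ω = 126: -78.8 dB, -143.1°; ω = 134: -79.8 dB, -145.1°

At s = jω = j126:
zero (s+1): 1 + j126 → |·| = √(1²+126²) = √15877 ≈ 126, ∠ = arctan(126/1) ≈ 89.55°
pole (s+10): 10 + j126 → |·| = √(10²+126²) = √15976 ≈ 126.4, ∠ = arctan(126/10) ≈ 85.46°
pole (s+25): 25 + j126 → |·| = √(25²+126²) = √16501 ≈ 128.46, ∠ = arctan(126/25) ≈ 78.78°
pole (s+50): 50 + j126 → |·| = √(50²+126²) = √18376 ≈ 135.56, ∠ = arctan(126/50) ≈ 68.36°
|G| = 2 · 126 / 2.2011e+06 ≈ 0.00011449
Gain = 20 log₁₀(0.00011449) ≈ -78.82 dB
∠G = 89.55° − 232.60° = -143.05°

At s = jω = j134:
zero (s+1): 1 + j134 → |·| = √(1²+134²) = √17957 ≈ 134, ∠ = arctan(134/1) ≈ 89.57°
pole (s+10): 10 + j134 → |·| = √(10²+134²) = √18056 ≈ 134.37, ∠ = arctan(134/10) ≈ 85.73°
pole (s+25): 25 + j134 → |·| = √(25²+134²) = √18581 ≈ 136.31, ∠ = arctan(134/25) ≈ 79.43°
pole (s+50): 50 + j134 → |·| = √(50²+134²) = √20456 ≈ 143.02, ∠ = arctan(134/50) ≈ 69.54°
|G| = 2 · 134 / 2.6196e+06 ≈ 0.00010231
Gain = 20 log₁₀(0.00010231) ≈ -79.80 dB
∠G = 89.57° − 234.70° = -145.13°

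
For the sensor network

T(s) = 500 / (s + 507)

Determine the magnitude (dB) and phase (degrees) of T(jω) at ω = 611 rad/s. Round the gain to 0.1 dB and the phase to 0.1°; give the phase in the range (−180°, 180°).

-4.0 dB, -50.3°

Substitute s = j611:
Numerator: 500 = 500 + j0
Denominator: (j611) + 507 = 507 + j611
|N| = √(500² + 0²) ≈ 500, ∠N ≈ 0.00°
|D| = √(507² + 611²) ≈ 793.96, ∠D ≈ 50.31°
|T| = 500 / 793.96 ≈ 0.62975
Gain = 20 log₁₀(0.62975) ≈ -4.02 dB
∠T = 0.00° − 50.31° = -50.31°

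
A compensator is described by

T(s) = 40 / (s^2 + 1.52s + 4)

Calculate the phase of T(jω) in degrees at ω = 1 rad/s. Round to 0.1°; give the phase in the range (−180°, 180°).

-26.9°

At s = jω = j1:
quadratic: (j1)² + 1.52·j1 + 4 = 3 + j1.52 → |·| ≈ 3.3631, ∠ ≈ 26.87°
∠T = 0.00° − 26.87° = -26.87°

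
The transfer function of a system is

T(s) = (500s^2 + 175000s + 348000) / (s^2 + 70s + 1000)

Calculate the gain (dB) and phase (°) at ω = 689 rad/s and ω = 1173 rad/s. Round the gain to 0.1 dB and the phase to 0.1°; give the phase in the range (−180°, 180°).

Substitute s = j689:
Numerator: 500(j689)^2 + 175000(j689) + 348000 = -237012500 + j120575000
Denominator: (j689)^2 + 70(j689) + 1000 = -473721 + j48230
|N| = √(237012500² + 120575000²) ≈ 2.6592e+08, ∠N ≈ 153.04°
|D| = √(473721² + 48230²) ≈ 4.7617e+05, ∠D ≈ 174.19°
|T| = 2.6592e+08 / 4.7617e+05 ≈ 558.46
Gain = 20 log₁₀(558.46) ≈ 54.94 dB
∠T = 153.04° − 174.19° = -21.15°

Substitute s = j1173:
Numerator: 500(j1173)^2 + 175000(j1173) + 348000 = -687616500 + j205275000
Denominator: (j1173)^2 + 70(j1173) + 1000 = -1374929 + j82110
|N| = √(687616500² + 205275000²) ≈ 7.176e+08, ∠N ≈ 163.38°
|D| = √(1374929² + 82110²) ≈ 1.3774e+06, ∠D ≈ 176.58°
|T| = 7.176e+08 / 1.3774e+06 ≈ 520.98
Gain = 20 log₁₀(520.98) ≈ 54.34 dB
∠T = 163.38° − 176.58° = -13.20°

ω = 689: 54.9 dB, -21.2°; ω = 1173: 54.3 dB, -13.2°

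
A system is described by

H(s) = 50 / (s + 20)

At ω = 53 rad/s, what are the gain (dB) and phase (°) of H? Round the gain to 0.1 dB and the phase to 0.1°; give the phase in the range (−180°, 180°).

Substitute s = j53:
Numerator: 50 = 50 + j0
Denominator: (j53) + 20 = 20 + j53
|N| = √(50² + 0²) ≈ 50, ∠N ≈ 0.00°
|D| = √(20² + 53²) ≈ 56.648, ∠D ≈ 69.33°
|H| = 50 / 56.648 ≈ 0.88264
Gain = 20 log₁₀(0.88264) ≈ -1.08 dB
∠H = 0.00° − 69.33° = -69.33°

-1.1 dB, -69.3°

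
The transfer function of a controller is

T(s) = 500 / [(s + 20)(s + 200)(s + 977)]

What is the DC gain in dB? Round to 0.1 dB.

-77.9 dB

T(0) = 500 / (20·200·977) ≈ 0.00012794
20 log₁₀(0.00012794) ≈ -77.86 dB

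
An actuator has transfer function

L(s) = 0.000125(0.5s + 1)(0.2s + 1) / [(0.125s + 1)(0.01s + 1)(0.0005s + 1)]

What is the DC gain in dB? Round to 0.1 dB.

L(0) = 0.000125 · 1 / 1 = 0.000125
20 log₁₀(0.000125) ≈ -78.06 dB

-78.1 dB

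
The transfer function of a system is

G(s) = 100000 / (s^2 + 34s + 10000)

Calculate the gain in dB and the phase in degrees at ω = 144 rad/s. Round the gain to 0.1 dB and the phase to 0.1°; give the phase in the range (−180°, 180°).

At s = jω = j144:
quadratic: (j144)² + 34·j144 + 10000 = -10736 + j4896 → |·| ≈ 11800, ∠ ≈ 155.49°
|G| = 100000 / 11800 ≈ 8.4746
Gain = 20 log₁₀(8.4746) ≈ 18.56 dB
∠G = 0.00° − 155.49° = -155.49°

18.6 dB, -155.5°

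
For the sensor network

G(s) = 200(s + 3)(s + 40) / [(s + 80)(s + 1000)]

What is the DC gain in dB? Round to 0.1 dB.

-10.5 dB

G(0) = 200·3·40 / (80·1000) = 0.3
20 log₁₀(0.3) ≈ -10.46 dB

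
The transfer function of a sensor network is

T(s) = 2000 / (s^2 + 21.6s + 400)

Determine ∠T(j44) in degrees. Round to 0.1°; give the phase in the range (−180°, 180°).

-148.3°

At s = jω = j44:
quadratic: (j44)² + 21.6·j44 + 400 = -1536 + j950.4 → |·| ≈ 1806.3, ∠ ≈ 148.25°
∠T = 0.00° − 148.25° = -148.25°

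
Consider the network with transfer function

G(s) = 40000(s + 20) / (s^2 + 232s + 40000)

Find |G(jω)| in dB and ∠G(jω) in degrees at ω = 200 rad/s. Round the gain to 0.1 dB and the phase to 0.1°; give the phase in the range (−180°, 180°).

44.8 dB, -5.7°

At s = jω = j200:
zero (s+20): 20 + j200 → |·| = √(20²+200²) = √40400 ≈ 201, ∠ = arctan(200/20) ≈ 84.29°
quadratic: (j200)² + 232·j200 + 40000 = 0 + j46400 → |·| ≈ 46400, ∠ ≈ 90.00°
|G| = 40000 · 201 / 46400 ≈ 173.28
Gain = 20 log₁₀(173.28) ≈ 44.77 dB
∠G = 84.29° − 90.00° = -5.71°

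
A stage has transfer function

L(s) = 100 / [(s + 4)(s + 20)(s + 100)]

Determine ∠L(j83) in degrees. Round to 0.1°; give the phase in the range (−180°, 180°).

156.6°

At s = jω = j83:
pole (s+4): 4 + j83 → |·| = √(4²+83²) = √6905 ≈ 83.096, ∠ = arctan(83/4) ≈ 87.24°
pole (s+20): 20 + j83 → |·| = √(20²+83²) = √7289 ≈ 85.376, ∠ = arctan(83/20) ≈ 76.45°
pole (s+100): 100 + j83 → |·| = √(100²+83²) = √16889 ≈ 129.96, ∠ = arctan(83/100) ≈ 39.69°
∠L = 0.00° − 203.38° = -203.38° ≡ 156.62° (principal value)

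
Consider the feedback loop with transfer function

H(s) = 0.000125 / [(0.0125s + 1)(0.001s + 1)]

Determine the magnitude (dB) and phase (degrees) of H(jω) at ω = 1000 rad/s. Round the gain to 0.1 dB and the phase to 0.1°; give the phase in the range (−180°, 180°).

At ω = 1000 rad/s:
pole (1 + j1000·0.0125) = 1 + j12.5 → |·| ≈ 12.54, ∠ ≈ 85.43°
pole (1 + j1000·0.001) = 1 + j1 → |·| ≈ 1.4142, ∠ ≈ 45.00°
|H| = 0.000125 · 1 / (12.54 · 1.4142) ≈ 7.0486e-06
Gain = 20 log₁₀(7.0486e-06) ≈ -103.04 dB
∠H = (0°) − (85.43° + 45.00°) = -130.43°

-103.0 dB, -130.4°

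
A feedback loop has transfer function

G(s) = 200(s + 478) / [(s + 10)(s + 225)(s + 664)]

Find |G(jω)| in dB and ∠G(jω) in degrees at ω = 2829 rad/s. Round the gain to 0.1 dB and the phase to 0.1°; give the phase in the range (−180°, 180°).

At s = jω = j2829:
zero (s+478): 478 + j2829 → |·| = √(478²+2829²) = √8231725 ≈ 2869.1, ∠ = arctan(2829/478) ≈ 80.41°
pole (s+10): 10 + j2829 → |·| = √(10²+2829²) = √8003341 ≈ 2829, ∠ = arctan(2829/10) ≈ 89.80°
pole (s+225): 225 + j2829 → |·| = √(225²+2829²) = √8053866 ≈ 2837.9, ∠ = arctan(2829/225) ≈ 85.45°
pole (s+664): 664 + j2829 → |·| = √(664²+2829²) = √8444137 ≈ 2905.9, ∠ = arctan(2829/664) ≈ 76.79°
|G| = 200 · 2869.1 / 2.333e+10 ≈ 2.4596e-05
Gain = 20 log₁₀(2.4596e-05) ≈ -92.18 dB
∠G = 80.41° − 252.04° = -171.63°

-92.2 dB, -171.6°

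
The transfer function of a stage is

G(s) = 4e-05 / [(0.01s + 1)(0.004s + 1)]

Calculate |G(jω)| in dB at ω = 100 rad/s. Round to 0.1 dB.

-91.6 dB

At ω = 100 rad/s:
pole (1 + j100·0.01) = 1 + j1 → |·| ≈ 1.4142, ∠ ≈ 45.00°
pole (1 + j100·0.004) = 1 + j0.4 → |·| ≈ 1.077, ∠ ≈ 21.80°
|G| = 4e-05 · 1 / (1.4142 · 1.077) ≈ 2.6262e-05
Gain = 20 log₁₀(2.6262e-05) ≈ -91.61 dB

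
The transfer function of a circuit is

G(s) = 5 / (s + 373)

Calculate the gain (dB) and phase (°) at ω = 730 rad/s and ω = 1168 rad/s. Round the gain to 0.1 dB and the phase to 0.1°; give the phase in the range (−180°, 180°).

ω = 730: -44.3 dB, -62.9°; ω = 1168: -47.8 dB, -72.3°

At s = jω = j730:
pole (s+373): 373 + j730 → |·| = √(373²+730²) = √672029 ≈ 819.77, ∠ = arctan(730/373) ≈ 62.93°
|G| = 5 / 819.77 ≈ 0.0060993
Gain = 20 log₁₀(0.0060993) ≈ -44.29 dB
∠G = 0.00° − 62.93° = -62.93°

At s = jω = j1168:
pole (s+373): 373 + j1168 → |·| = √(373²+1168²) = √1503353 ≈ 1226.1, ∠ = arctan(1168/373) ≈ 72.29°
|G| = 5 / 1226.1 ≈ 0.004078
Gain = 20 log₁₀(0.004078) ≈ -47.79 dB
∠G = 0.00° − 72.29° = -72.29°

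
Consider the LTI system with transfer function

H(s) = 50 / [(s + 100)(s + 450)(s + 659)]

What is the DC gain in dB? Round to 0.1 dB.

-115.5 dB

H(0) = 50 / (100·450·659) ≈ 1.6861e-06
20 log₁₀(1.6861e-06) ≈ -115.46 dB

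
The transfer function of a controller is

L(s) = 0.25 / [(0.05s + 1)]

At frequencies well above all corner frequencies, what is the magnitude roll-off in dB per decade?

Each pole contributes −20 dB/decade at high frequency; each zero contributes +20 dB/decade.
Net: 0 zero(s) − 1 pole(s) → -20 dB/decade.

-20 dB/decade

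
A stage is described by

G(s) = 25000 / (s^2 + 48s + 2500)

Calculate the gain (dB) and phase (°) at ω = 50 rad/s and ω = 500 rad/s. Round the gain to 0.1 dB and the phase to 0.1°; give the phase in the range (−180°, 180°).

ω = 50: 20.4 dB, -90.0°; ω = 500: -20.0 dB, -174.5°

At s = jω = j50:
quadratic: (j50)² + 48·j50 + 2500 = 0 + j2400 → |·| ≈ 2400, ∠ ≈ 90.00°
|G| = 25000 / 2400 ≈ 10.417
Gain = 20 log₁₀(10.417) ≈ 20.35 dB
∠G = 0.00° − 90.00° = -90.00°

At s = jω = j500:
quadratic: (j500)² + 48·j500 + 2500 = -247500 + j24000 → |·| ≈ 2.4866e+05, ∠ ≈ 174.46°
|G| = 25000 / 2.4866e+05 ≈ 0.10054
Gain = 20 log₁₀(0.10054) ≈ -19.95 dB
∠G = 0.00° − 174.46° = -174.46°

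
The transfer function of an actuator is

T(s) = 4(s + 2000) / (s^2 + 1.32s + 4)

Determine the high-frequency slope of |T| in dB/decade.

Each pole contributes −20 dB/decade at high frequency; each zero contributes +20 dB/decade.
Net: 1 zero(s) − 2 pole(s) → -20 dB/decade.

-20 dB/decade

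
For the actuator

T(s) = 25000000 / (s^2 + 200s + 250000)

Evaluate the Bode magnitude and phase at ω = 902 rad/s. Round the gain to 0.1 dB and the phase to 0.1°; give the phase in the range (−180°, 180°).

At s = jω = j902:
quadratic: (j902)² + 200·j902 + 250000 = -563604 + j180400 → |·| ≈ 5.9177e+05, ∠ ≈ 162.25°
|T| = 25000000 / 5.9177e+05 ≈ 42.246
Gain = 20 log₁₀(42.246) ≈ 32.52 dB
∠T = 0.00° − 162.25° = -162.25°

32.5 dB, -162.3°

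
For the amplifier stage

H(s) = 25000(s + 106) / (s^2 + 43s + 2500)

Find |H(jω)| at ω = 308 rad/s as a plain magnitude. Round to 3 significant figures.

At s = jω = j308:
zero (s+106): 106 + j308 → |·| = √(106²+308²) = √106100 ≈ 325.73, ∠ = arctan(308/106) ≈ 71.01°
quadratic: (j308)² + 43·j308 + 2500 = -92364 + j13244 → |·| ≈ 93309, ∠ ≈ 171.84°
|H| = 25000 · 325.73 / 93309 ≈ 87.272

87.3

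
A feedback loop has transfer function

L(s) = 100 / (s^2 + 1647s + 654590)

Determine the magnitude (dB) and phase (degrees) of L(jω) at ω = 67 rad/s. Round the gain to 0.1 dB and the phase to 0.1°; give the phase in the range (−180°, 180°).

-76.4 dB, -9.6°

Substitute s = j67:
Numerator: 100 = 100 + j0
Denominator: (j67)^2 + 1647(j67) + 654590 = 650101 + j110349
|N| = √(100² + 0²) ≈ 100, ∠N ≈ 0.00°
|D| = √(650101² + 110349²) ≈ 6.594e+05, ∠D ≈ 9.63°
|L| = 100 / 6.594e+05 ≈ 0.00015165
Gain = 20 log₁₀(0.00015165) ≈ -76.38 dB
∠L = 0.00° − 9.63° = -9.63°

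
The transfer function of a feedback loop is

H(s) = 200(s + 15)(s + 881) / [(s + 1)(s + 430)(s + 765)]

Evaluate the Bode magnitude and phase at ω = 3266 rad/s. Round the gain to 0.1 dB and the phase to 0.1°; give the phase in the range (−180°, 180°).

-24.3 dB, -84.7°

At s = jω = j3266:
zero (s+15): 15 + j3266 → |·| = √(15²+3266²) = √10666981 ≈ 3266, ∠ = arctan(3266/15) ≈ 89.74°
zero (s+881): 881 + j3266 → |·| = √(881²+3266²) = √11442917 ≈ 3382.7, ∠ = arctan(3266/881) ≈ 74.90°
pole (s+1): 1 + j3266 → |·| = √(1²+3266²) = √10666757 ≈ 3266, ∠ = arctan(3266/1) ≈ 89.98°
pole (s+430): 430 + j3266 → |·| = √(430²+3266²) = √10851656 ≈ 3294.2, ∠ = arctan(3266/430) ≈ 82.50°
pole (s+765): 765 + j3266 → |·| = √(765²+3266²) = √11251981 ≈ 3354.4, ∠ = arctan(3266/765) ≈ 76.82°
|H| = 200 · 1.1048e+07 / 3.609e+10 ≈ 0.061225
Gain = 20 log₁₀(0.061225) ≈ -24.26 dB
∠H = 164.64° − 249.30° = -84.66°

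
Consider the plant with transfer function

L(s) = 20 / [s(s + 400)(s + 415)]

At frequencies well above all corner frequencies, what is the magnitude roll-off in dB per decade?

Each pole contributes −20 dB/decade at high frequency; each zero contributes +20 dB/decade.
Net: 0 zero(s) − 3 pole(s) → -60 dB/decade.

-60 dB/decade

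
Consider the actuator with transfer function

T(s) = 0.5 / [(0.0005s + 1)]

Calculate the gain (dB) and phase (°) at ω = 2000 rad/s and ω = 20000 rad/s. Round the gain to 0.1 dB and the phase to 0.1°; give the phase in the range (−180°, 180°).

ω = 2000: -9.0 dB, -45.0°; ω = 20000: -26.1 dB, -84.3°

At ω = 2000 rad/s:
pole (1 + j2000·0.0005) = 1 + j1 → |·| ≈ 1.4142, ∠ ≈ 45.00°
|T| = 0.5 · 1 / (1.4142) ≈ 0.35356
Gain = 20 log₁₀(0.35356) ≈ -9.03 dB
∠T = (0°) − (45.00°) = -45.00°

At ω = 20000 rad/s:
pole (1 + j20000·0.0005) = 1 + j10 → |·| ≈ 10.05, ∠ ≈ 84.29°
|T| = 0.5 · 1 / (10.05) ≈ 0.049751
Gain = 20 log₁₀(0.049751) ≈ -26.06 dB
∠T = (0°) − (84.29°) = -84.29°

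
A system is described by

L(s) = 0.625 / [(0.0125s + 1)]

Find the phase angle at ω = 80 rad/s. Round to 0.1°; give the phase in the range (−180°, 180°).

At ω = 80 rad/s:
pole (1 + j80·0.0125) = 1 + j1 → |·| ≈ 1.4142, ∠ ≈ 45.00°
∠L = (0°) − (45.00°) = -45.00°

-45.0°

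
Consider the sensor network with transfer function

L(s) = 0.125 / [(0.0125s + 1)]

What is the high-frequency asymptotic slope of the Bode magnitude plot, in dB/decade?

-20 dB/decade

Each pole contributes −20 dB/decade at high frequency; each zero contributes +20 dB/decade.
Net: 0 zero(s) − 1 pole(s) → -20 dB/decade.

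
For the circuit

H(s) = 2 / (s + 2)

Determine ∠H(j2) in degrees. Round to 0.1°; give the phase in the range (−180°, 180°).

Substitute s = j2:
Numerator: 2 = 2 + j0
Denominator: (j2) + 2 = 2 + j2
|N| = √(2² + 0²) ≈ 2, ∠N ≈ 0.00°
|D| = √(2² + 2²) ≈ 2.8284, ∠D ≈ 45.00°
∠H = 0.00° − 45.00° = -45.00°

-45.0°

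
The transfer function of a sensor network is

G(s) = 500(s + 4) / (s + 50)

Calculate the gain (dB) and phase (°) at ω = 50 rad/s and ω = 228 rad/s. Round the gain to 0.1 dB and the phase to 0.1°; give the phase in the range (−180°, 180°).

ω = 50: 51.0 dB, 40.4°; ω = 228: 53.8 dB, 11.4°

At s = jω = j50:
zero (s+4): 4 + j50 → |·| = √(4²+50²) = √2516 ≈ 50.16, ∠ = arctan(50/4) ≈ 85.43°
pole (s+50): 50 + j50 → |·| = √(50²+50²) = √5000 ≈ 70.711, ∠ = arctan(50/50) ≈ 45.00°
|G| = 500 · 50.16 / 70.711 ≈ 354.68
Gain = 20 log₁₀(354.68) ≈ 51.00 dB
∠G = 85.43° − 45.00° = 40.43°

At s = jω = j228:
zero (s+4): 4 + j228 → |·| = √(4²+228²) = √52000 ≈ 228.04, ∠ = arctan(228/4) ≈ 88.99°
pole (s+50): 50 + j228 → |·| = √(50²+228²) = √54484 ≈ 233.42, ∠ = arctan(228/50) ≈ 77.63°
|G| = 500 · 228.04 / 233.42 ≈ 488.48
Gain = 20 log₁₀(488.48) ≈ 53.78 dB
∠G = 88.99° − 77.63° = 11.36°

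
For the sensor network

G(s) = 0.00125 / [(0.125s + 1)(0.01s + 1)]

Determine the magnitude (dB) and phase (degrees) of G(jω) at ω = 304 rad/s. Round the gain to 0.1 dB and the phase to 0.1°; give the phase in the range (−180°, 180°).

-99.8 dB, -160.3°

At ω = 304 rad/s:
pole (1 + j304·0.125) = 1 + j38 → |·| ≈ 38.013, ∠ ≈ 88.49°
pole (1 + j304·0.01) = 1 + j3.04 → |·| ≈ 3.2002, ∠ ≈ 71.79°
|G| = 0.00125 · 1 / (38.013 · 3.2002) ≈ 1.0275e-05
Gain = 20 log₁₀(1.0275e-05) ≈ -99.76 dB
∠G = (0°) − (88.49° + 71.79°) = -160.28°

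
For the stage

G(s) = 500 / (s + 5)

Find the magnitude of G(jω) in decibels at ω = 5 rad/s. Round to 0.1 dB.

At s = jω = j5:
pole (s+5): 5 + j5 → |·| = √(5²+5²) = √50 ≈ 7.0711, ∠ = arctan(5/5) ≈ 45.00°
|G| = 500 / 7.0711 ≈ 70.71
Gain = 20 log₁₀(70.71) ≈ 36.99 dB

37.0 dB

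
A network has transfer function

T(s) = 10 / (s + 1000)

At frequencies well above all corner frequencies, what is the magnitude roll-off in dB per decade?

Each pole contributes −20 dB/decade at high frequency; each zero contributes +20 dB/decade.
Net: 0 zero(s) − 1 pole(s) → -20 dB/decade.

-20 dB/decade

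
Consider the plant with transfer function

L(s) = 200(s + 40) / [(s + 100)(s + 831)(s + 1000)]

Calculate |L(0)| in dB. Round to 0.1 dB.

-80.3 dB

L(0) = 200·40 / (100·831·1000) ≈ 9.627e-05
20 log₁₀(9.627e-05) ≈ -80.33 dB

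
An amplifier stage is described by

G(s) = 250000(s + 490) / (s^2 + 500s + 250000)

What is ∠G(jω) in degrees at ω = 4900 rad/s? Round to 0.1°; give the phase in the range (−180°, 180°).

At s = jω = j4900:
zero (s+490): 490 + j4900 → |·| = √(490²+4900²) = √24250100 ≈ 4924.4, ∠ = arctan(4900/490) ≈ 84.29°
quadratic: (j4900)² + 500·j4900 + 250000 = -23760000 + j2450000 → |·| ≈ 2.3886e+07, ∠ ≈ 174.11°
∠G = 84.29° − 174.11° = -89.82°

-89.8°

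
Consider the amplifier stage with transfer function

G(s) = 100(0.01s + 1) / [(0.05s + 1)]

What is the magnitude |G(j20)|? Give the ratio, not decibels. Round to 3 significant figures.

At ω = 20 rad/s:
zero (1 + j20·0.01) = 1 + j0.2 → |·| ≈ 1.0198, ∠ ≈ 11.31°
pole (1 + j20·0.05) = 1 + j1 → |·| ≈ 1.4142, ∠ ≈ 45.00°
|G| = 100 · 1.0198 / (1.4142) ≈ 72.111

72.1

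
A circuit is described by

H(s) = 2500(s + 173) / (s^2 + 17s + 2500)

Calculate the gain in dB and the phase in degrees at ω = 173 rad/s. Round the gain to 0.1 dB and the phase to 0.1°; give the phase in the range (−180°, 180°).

At s = jω = j173:
zero (s+173): 173 + j173 → |·| = √(173²+173²) = √59858 ≈ 244.66, ∠ = arctan(173/173) ≈ 45.00°
quadratic: (j173)² + 17·j173 + 2500 = -27429 + j2941 → |·| ≈ 27586, ∠ ≈ 173.88°
|H| = 2500 · 244.66 / 27586 ≈ 22.172
Gain = 20 log₁₀(22.172) ≈ 26.92 dB
∠H = 45.00° − 173.88° = -128.88°

26.9 dB, -128.9°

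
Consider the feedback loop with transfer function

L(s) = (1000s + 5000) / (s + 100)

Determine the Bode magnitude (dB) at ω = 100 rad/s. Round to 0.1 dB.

Substitute s = j100:
Numerator: 1000(j100) + 5000 = 5000 + j100000
Denominator: (j100) + 100 = 100 + j100
|N| = √(5000² + 100000²) ≈ 1.0012e+05, ∠N ≈ 87.14°
|D| = √(100² + 100²) ≈ 141.42, ∠D ≈ 45.00°
|L| = 1.0012e+05 / 141.42 ≈ 707.96
Gain = 20 log₁₀(707.96) ≈ 57.00 dB

57.0 dB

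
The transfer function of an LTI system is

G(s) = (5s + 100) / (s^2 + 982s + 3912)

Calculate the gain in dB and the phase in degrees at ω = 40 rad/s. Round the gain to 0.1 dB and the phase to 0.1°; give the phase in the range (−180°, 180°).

-44.9 dB, -23.2°

Substitute s = j40:
Numerator: 5(j40) + 100 = 100 + j200
Denominator: (j40)^2 + 982(j40) + 3912 = 2312 + j39280
|N| = √(100² + 200²) ≈ 223.61, ∠N ≈ 63.43°
|D| = √(2312² + 39280²) ≈ 39348, ∠D ≈ 86.63°
|G| = 223.61 / 39348 ≈ 0.0056829
Gain = 20 log₁₀(0.0056829) ≈ -44.91 dB
∠G = 63.43° − 86.63° = -23.20°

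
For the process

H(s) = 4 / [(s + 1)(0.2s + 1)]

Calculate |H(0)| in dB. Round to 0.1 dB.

H(0) = 4 · 1 / 1 = 4
20 log₁₀(4) ≈ 12.04 dB

12.0 dB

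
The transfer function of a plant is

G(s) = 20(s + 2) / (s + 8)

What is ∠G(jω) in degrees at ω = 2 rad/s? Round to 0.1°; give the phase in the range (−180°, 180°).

At s = jω = j2:
zero (s+2): 2 + j2 → |·| = √(2²+2²) = √8 ≈ 2.8284, ∠ = arctan(2/2) ≈ 45.00°
pole (s+8): 8 + j2 → |·| = √(8²+2²) = √68 ≈ 8.2462, ∠ = arctan(2/8) ≈ 14.04°
∠G = 45.00° − 14.04° = 30.96°

31.0°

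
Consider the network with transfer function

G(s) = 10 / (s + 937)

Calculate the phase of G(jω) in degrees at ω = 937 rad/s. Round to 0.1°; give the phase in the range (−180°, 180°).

Substitute s = j937:
Numerator: 10 = 10 + j0
Denominator: (j937) + 937 = 937 + j937
|N| = √(10² + 0²) ≈ 10, ∠N ≈ 0.00°
|D| = √(937² + 937²) ≈ 1325.1, ∠D ≈ 45.00°
∠G = 0.00° − 45.00° = -45.00°

-45.0°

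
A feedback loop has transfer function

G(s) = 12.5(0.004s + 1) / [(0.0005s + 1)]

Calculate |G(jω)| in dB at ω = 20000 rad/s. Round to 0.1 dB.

At ω = 20000 rad/s:
zero (1 + j20000·0.004) = 1 + j80 → |·| ≈ 80.006, ∠ ≈ 89.28°
pole (1 + j20000·0.0005) = 1 + j10 → |·| ≈ 10.05, ∠ ≈ 84.29°
|G| = 12.5 · 80.006 / (10.05) ≈ 99.51
Gain = 20 log₁₀(99.51) ≈ 39.96 dB

40.0 dB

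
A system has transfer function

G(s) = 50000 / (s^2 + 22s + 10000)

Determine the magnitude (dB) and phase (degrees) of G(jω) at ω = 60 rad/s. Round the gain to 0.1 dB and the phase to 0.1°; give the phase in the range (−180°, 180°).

At s = jω = j60:
quadratic: (j60)² + 22·j60 + 10000 = 6400 + j1320 → |·| ≈ 6534.7, ∠ ≈ 11.65°
|G| = 50000 / 6534.7 ≈ 7.6515
Gain = 20 log₁₀(7.6515) ≈ 17.67 dB
∠G = 0.00° − 11.65° = -11.65°

17.7 dB, -11.7°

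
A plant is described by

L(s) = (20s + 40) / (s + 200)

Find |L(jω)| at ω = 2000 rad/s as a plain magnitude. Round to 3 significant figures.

19.9

Substitute s = j2000:
Numerator: 20(j2000) + 40 = 40 + j40000
Denominator: (j2000) + 200 = 200 + j2000
|N| = √(40² + 40000²) ≈ 40000, ∠N ≈ 89.94°
|D| = √(200² + 2000²) ≈ 2010, ∠D ≈ 84.29°
|L| = 40000 / 2010 ≈ 19.9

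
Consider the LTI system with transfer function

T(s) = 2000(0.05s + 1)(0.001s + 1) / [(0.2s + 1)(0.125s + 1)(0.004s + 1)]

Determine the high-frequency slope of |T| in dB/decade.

-20 dB/decade

Each pole contributes −20 dB/decade at high frequency; each zero contributes +20 dB/decade.
Net: 2 zero(s) − 3 pole(s) → -20 dB/decade.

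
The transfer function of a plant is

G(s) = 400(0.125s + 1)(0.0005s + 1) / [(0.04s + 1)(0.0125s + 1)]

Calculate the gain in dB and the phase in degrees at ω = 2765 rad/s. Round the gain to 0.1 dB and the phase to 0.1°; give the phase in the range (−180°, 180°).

35.8 dB, -33.9°

At ω = 2765 rad/s:
zero (1 + j2765·0.125) = 1 + j345.625 → |·| ≈ 345.63, ∠ ≈ 89.83°
zero (1 + j2765·0.0005) = 1 + j1.3825 → |·| ≈ 1.7063, ∠ ≈ 54.12°
pole (1 + j2765·0.04) = 1 + j110.6 → |·| ≈ 110.6, ∠ ≈ 89.48°
pole (1 + j2765·0.0125) = 1 + j34.5625 → |·| ≈ 34.577, ∠ ≈ 88.34°
|G| = 400 · 345.63 · 1.7063 / (110.6 · 34.577) ≈ 61.686
Gain = 20 log₁₀(61.686) ≈ 35.80 dB
∠G = (89.83° + 54.12°) − (89.48° + 88.34°) = -33.87°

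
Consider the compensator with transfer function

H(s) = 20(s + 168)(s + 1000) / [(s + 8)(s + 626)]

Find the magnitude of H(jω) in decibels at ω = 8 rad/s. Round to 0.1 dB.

At s = jω = j8:
zero (s+168): 168 + j8 → |·| = √(168²+8²) = √28288 ≈ 168.19, ∠ = arctan(8/168) ≈ 2.73°
zero (s+1000): 1000 + j8 → |·| = √(1000²+8²) = √1000064 ≈ 1000, ∠ = arctan(8/1000) ≈ 0.46°
pole (s+8): 8 + j8 → |·| = √(8²+8²) = √128 ≈ 11.314, ∠ = arctan(8/8) ≈ 45.00°
pole (s+626): 626 + j8 → |·| = √(626²+8²) = √391940 ≈ 626.05, ∠ = arctan(8/626) ≈ 0.73°
|H| = 20 · 1.6819e+05 / 7083.1 ≈ 474.91
Gain = 20 log₁₀(474.91) ≈ 53.53 dB

53.5 dB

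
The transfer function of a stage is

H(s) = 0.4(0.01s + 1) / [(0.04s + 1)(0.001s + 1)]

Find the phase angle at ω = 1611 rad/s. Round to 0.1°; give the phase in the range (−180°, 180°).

-60.8°

At ω = 1611 rad/s:
zero (1 + j1611·0.01) = 1 + j16.11 → |·| ≈ 16.141, ∠ ≈ 86.45°
pole (1 + j1611·0.04) = 1 + j64.44 → |·| ≈ 64.448, ∠ ≈ 89.11°
pole (1 + j1611·0.001) = 1 + j1.611 → |·| ≈ 1.8961, ∠ ≈ 58.17°
∠H = (86.45°) − (89.11° + 58.17°) = -60.83°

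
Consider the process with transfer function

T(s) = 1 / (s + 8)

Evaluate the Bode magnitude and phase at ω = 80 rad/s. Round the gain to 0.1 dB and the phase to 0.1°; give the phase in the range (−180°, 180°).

-38.1 dB, -84.3°

Substitute s = j80:
Numerator: 1 = 1 + j0
Denominator: (j80) + 8 = 8 + j80
|N| = √(1² + 0²) ≈ 1, ∠N ≈ 0.00°
|D| = √(8² + 80²) ≈ 80.399, ∠D ≈ 84.29°
|T| = 1 / 80.399 ≈ 0.012438
Gain = 20 log₁₀(0.012438) ≈ -38.10 dB
∠T = 0.00° − 84.29° = -84.29°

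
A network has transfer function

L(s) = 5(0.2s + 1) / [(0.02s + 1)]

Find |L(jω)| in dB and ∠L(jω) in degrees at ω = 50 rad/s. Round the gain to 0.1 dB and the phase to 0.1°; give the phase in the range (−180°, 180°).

At ω = 50 rad/s:
zero (1 + j50·0.2) = 1 + j10 → |·| ≈ 10.05, ∠ ≈ 84.29°
pole (1 + j50·0.02) = 1 + j1 → |·| ≈ 1.4142, ∠ ≈ 45.00°
|L| = 5 · 10.05 / (1.4142) ≈ 35.532
Gain = 20 log₁₀(35.532) ≈ 31.01 dB
∠L = (84.29°) − (45.00°) = 39.29°

31.0 dB, 39.3°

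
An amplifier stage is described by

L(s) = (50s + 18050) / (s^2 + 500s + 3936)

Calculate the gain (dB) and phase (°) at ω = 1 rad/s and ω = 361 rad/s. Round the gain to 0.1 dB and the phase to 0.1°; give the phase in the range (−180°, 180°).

ω = 1: 13.2 dB, -7.1°; ω = 361: -18.7 dB, -80.0°

Substitute s = j1:
Numerator: 50(j1) + 18050 = 18050 + j50
Denominator: (j1)^2 + 500(j1) + 3936 = 3935 + j500
|N| = √(18050² + 50²) ≈ 18050, ∠N ≈ 0.16°
|D| = √(3935² + 500²) ≈ 3966.6, ∠D ≈ 7.24°
|L| = 18050 / 3966.6 ≈ 4.5505
Gain = 20 log₁₀(4.5505) ≈ 13.16 dB
∠L = 0.16° − 7.24° = -7.08°

Substitute s = j361:
Numerator: 50(j361) + 18050 = 18050 + j18050
Denominator: (j361)^2 + 500(j361) + 3936 = -126385 + j180500
|N| = √(18050² + 18050²) ≈ 25527, ∠N ≈ 45.00°
|D| = √(126385² + 180500²) ≈ 2.2035e+05, ∠D ≈ 125.00°
|L| = 25527 / 2.2035e+05 ≈ 0.11585
Gain = 20 log₁₀(0.11585) ≈ -18.72 dB
∠L = 45.00° − 125.00° = -80.00°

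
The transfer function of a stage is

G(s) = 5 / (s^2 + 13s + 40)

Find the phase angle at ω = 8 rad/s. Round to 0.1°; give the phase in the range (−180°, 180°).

Substitute s = j8:
Numerator: 5 = 5 + j0
Denominator: (j8)^2 + 13(j8) + 40 = -24 + j104
|N| = √(5² + 0²) ≈ 5, ∠N ≈ 0.00°
|D| = √(24² + 104²) ≈ 106.73, ∠D ≈ 102.99°
∠G = 0.00° − 102.99° = -102.99°

-103.0°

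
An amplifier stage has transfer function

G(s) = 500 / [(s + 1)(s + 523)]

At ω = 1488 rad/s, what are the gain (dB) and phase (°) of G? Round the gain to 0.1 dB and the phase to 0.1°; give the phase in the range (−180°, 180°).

At s = jω = j1488:
pole (s+1): 1 + j1488 → |·| = √(1²+1488²) = √2214145 ≈ 1488, ∠ = arctan(1488/1) ≈ 89.96°
pole (s+523): 523 + j1488 → |·| = √(523²+1488²) = √2487673 ≈ 1577.2, ∠ = arctan(1488/523) ≈ 70.63°
|G| = 500 / 2.3469e+06 ≈ 0.00021305
Gain = 20 log₁₀(0.00021305) ≈ -73.43 dB
∠G = 0.00° − 160.59° = -160.59°

-73.4 dB, -160.6°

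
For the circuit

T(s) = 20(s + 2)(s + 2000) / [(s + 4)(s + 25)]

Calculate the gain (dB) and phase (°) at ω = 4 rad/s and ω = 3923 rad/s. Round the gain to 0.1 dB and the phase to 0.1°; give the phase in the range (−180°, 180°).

ω = 4: 61.9 dB, 9.5°; ω = 3923: 27.0 dB, -26.6°

At s = jω = j4:
zero (s+2): 2 + j4 → |·| = √(2²+4²) = √20 ≈ 4.4721, ∠ = arctan(4/2) ≈ 63.43°
zero (s+2000): 2000 + j4 → |·| = √(2000²+4²) = √4000016 ≈ 2000, ∠ = arctan(4/2000) ≈ 0.11°
pole (s+4): 4 + j4 → |·| = √(4²+4²) = √32 ≈ 5.6569, ∠ = arctan(4/4) ≈ 45.00°
pole (s+25): 25 + j4 → |·| = √(25²+4²) = √641 ≈ 25.318, ∠ = arctan(4/25) ≈ 9.09°
|T| = 20 · 8944.2 / 143.22 ≈ 1249
Gain = 20 log₁₀(1249) ≈ 61.93 dB
∠T = 63.54° − 54.09° = 9.45°

At s = jω = j3923:
zero (s+2): 2 + j3923 → |·| = √(2²+3923²) = √15389933 ≈ 3923, ∠ = arctan(3923/2) ≈ 89.97°
zero (s+2000): 2000 + j3923 → |·| = √(2000²+3923²) = √19389929 ≈ 4403.4, ∠ = arctan(3923/2000) ≈ 62.99°
pole (s+4): 4 + j3923 → |·| = √(4²+3923²) = √15389945 ≈ 3923, ∠ = arctan(3923/4) ≈ 89.94°
pole (s+25): 25 + j3923 → |·| = √(25²+3923²) = √15390554 ≈ 3923.1, ∠ = arctan(3923/25) ≈ 89.63°
|T| = 20 · 1.7275e+07 / 1.539e+07 ≈ 22.45
Gain = 20 log₁₀(22.45) ≈ 27.02 dB
∠T = 152.96° − 179.57° = -26.61°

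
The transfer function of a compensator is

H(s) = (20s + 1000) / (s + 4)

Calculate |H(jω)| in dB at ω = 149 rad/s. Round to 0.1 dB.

Substitute s = j149:
Numerator: 20(j149) + 1000 = 1000 + j2980
Denominator: (j149) + 4 = 4 + j149
|N| = √(1000² + 2980²) ≈ 3143.3, ∠N ≈ 71.45°
|D| = √(4² + 149²) ≈ 149.05, ∠D ≈ 88.46°
|H| = 3143.3 / 149.05 ≈ 21.089
Gain = 20 log₁₀(21.089) ≈ 26.48 dB

26.5 dB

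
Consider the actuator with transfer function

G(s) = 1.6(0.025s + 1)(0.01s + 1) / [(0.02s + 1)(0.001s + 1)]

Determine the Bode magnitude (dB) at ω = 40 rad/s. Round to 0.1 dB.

At ω = 40 rad/s:
zero (1 + j40·0.025) = 1 + j1 → |·| ≈ 1.4142, ∠ ≈ 45.00°
zero (1 + j40·0.01) = 1 + j0.4 → |·| ≈ 1.077, ∠ ≈ 21.80°
pole (1 + j40·0.02) = 1 + j0.8 → |·| ≈ 1.2806, ∠ ≈ 38.66°
pole (1 + j40·0.001) = 1 + j0.04 → |·| ≈ 1.0008, ∠ ≈ 2.29°
|G| = 1.6 · 1.4142 · 1.077 / (1.2806 · 1.0008) ≈ 1.9015
Gain = 20 log₁₀(1.9015) ≈ 5.58 dB

5.6 dB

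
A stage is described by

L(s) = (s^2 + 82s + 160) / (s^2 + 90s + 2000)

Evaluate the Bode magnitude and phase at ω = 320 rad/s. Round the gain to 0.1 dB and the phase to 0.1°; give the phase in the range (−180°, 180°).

0.1 dB, 1.6°

Substitute s = j320:
Numerator: (j320)^2 + 82(j320) + 160 = -102240 + j26240
Denominator: (j320)^2 + 90(j320) + 2000 = -100400 + j28800
|N| = √(102240² + 26240²) ≈ 1.0555e+05, ∠N ≈ 165.61°
|D| = √(100400² + 28800²) ≈ 1.0445e+05, ∠D ≈ 163.99°
|L| = 1.0555e+05 / 1.0445e+05 ≈ 1.0105
Gain = 20 log₁₀(1.0105) ≈ 0.09 dB
∠L = 165.61° − 163.99° = 1.62°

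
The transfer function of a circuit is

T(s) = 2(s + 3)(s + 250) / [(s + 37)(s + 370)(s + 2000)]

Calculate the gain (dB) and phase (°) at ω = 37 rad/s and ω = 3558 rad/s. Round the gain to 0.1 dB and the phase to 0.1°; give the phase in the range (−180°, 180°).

At s = jω = j37:
zero (s+3): 3 + j37 → |·| = √(3²+37²) = √1378 ≈ 37.121, ∠ = arctan(37/3) ≈ 85.36°
zero (s+250): 250 + j37 → |·| = √(250²+37²) = √63869 ≈ 252.72, ∠ = arctan(37/250) ≈ 8.42°
pole (s+37): 37 + j37 → |·| = √(37²+37²) = √2738 ≈ 52.326, ∠ = arctan(37/37) ≈ 45.00°
pole (s+370): 370 + j37 → |·| = √(370²+37²) = √138269 ≈ 371.85, ∠ = arctan(37/370) ≈ 5.71°
pole (s+2000): 2000 + j37 → |·| = √(2000²+37²) = √4001369 ≈ 2000.3, ∠ = arctan(37/2000) ≈ 1.06°
|T| = 2 · 9381.2 / 3.8921e+07 ≈ 0.00048206
Gain = 20 log₁₀(0.00048206) ≈ -66.34 dB
∠T = 93.78° − 51.77° = 42.01°

At s = jω = j3558:
zero (s+3): 3 + j3558 → |·| = √(3²+3558²) = √12659373 ≈ 3558, ∠ = arctan(3558/3) ≈ 89.95°
zero (s+250): 250 + j3558 → |·| = √(250²+3558²) = √12721864 ≈ 3566.8, ∠ = arctan(3558/250) ≈ 85.98°
pole (s+37): 37 + j3558 → |·| = √(37²+3558²) = √12660733 ≈ 3558.2, ∠ = arctan(3558/37) ≈ 89.40°
pole (s+370): 370 + j3558 → |·| = √(370²+3558²) = √12796264 ≈ 3577.2, ∠ = arctan(3558/370) ≈ 84.06°
pole (s+2000): 2000 + j3558 → |·| = √(2000²+3558²) = √16659364 ≈ 4081.6, ∠ = arctan(3558/2000) ≈ 60.66°
|T| = 2 · 1.2691e+07 / 5.1952e+10 ≈ 0.00048857
Gain = 20 log₁₀(0.00048857) ≈ -66.22 dB
∠T = 175.93° − 234.12° = -58.19°

ω = 37: -66.3 dB, 42.0°; ω = 3558: -66.2 dB, -58.2°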